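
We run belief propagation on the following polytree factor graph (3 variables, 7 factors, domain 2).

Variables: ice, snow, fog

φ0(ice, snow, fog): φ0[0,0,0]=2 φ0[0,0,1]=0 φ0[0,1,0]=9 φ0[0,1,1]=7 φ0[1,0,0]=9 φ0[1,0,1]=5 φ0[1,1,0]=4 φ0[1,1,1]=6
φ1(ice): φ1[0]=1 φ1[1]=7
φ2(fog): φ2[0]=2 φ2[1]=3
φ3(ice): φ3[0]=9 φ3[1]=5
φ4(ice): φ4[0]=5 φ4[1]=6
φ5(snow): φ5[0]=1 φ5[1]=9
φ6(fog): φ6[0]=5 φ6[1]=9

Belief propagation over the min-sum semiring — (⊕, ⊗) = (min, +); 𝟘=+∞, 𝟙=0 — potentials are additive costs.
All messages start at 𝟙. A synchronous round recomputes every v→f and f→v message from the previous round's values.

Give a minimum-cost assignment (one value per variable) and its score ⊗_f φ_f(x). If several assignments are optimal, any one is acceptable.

init: all messages = 𝟙 over 2 values
r1 m[φ0→ice] = [0, 4]
r1 m[φ0→snow] = [0, 4]
r1 m[φ0→fog] = [2, 0]
r1 m[φ1→ice] = [1, 7]
r1 m[φ2→fog] = [2, 3]
r1 m[φ3→ice] = [9, 5]
r1 m[φ4→ice] = [5, 6]
r1 m[φ5→snow] = [1, 9]
r1 m[φ6→fog] = [5, 9]
r1 m[ice→φ0] = [0, 0]
r1 m[ice→φ1] = [0, 0]
r1 m[ice→φ3] = [0, 0]
r1 m[ice→φ4] = [0, 0]
r1 m[snow→φ0] = [0, 0]
r1 m[snow→φ5] = [0, 0]
r1 m[fog→φ0] = [0, 0]
r1 m[fog→φ2] = [0, 0]
r1 m[fog→φ6] = [0, 0]
r2 m[φ0→ice] = [0, 4]
r2 m[φ0→snow] = [0, 4]
r2 m[φ0→fog] = [2, 0]
r2 m[φ1→ice] = [1, 7]
r2 m[φ2→fog] = [2, 3]
r2 m[φ3→ice] = [9, 5]
r2 m[φ4→ice] = [5, 6]
r2 m[φ5→snow] = [1, 9]
r2 m[φ6→fog] = [5, 9]
r2 m[ice→φ0] = [15, 18]
r2 m[ice→φ1] = [14, 15]
r2 m[ice→φ3] = [6, 17]
r2 m[ice→φ4] = [10, 16]
r2 m[snow→φ0] = [1, 9]
r2 m[snow→φ5] = [0, 4]
r2 m[fog→φ0] = [7, 12]
r2 m[fog→φ2] = [7, 9]
r2 m[fog→φ6] = [4, 3]
r3 m[φ0→ice] = [10, 17]
r3 m[φ0→snow] = [24, 29]
r3 m[φ0→fog] = [18, 16]
r3 m[φ1→ice] = [1, 7]
r3 m[φ2→fog] = [2, 3]
r3 m[φ3→ice] = [9, 5]
r3 m[φ4→ice] = [5, 6]
r3 m[φ5→snow] = [1, 9]
r3 m[φ6→fog] = [5, 9]
r3 m[ice→φ0] = [15, 18]
r3 m[ice→φ1] = [14, 15]
r3 m[ice→φ3] = [6, 17]
r3 m[ice→φ4] = [10, 16]
r3 m[snow→φ0] = [1, 9]
r3 m[snow→φ5] = [0, 4]
r3 m[fog→φ0] = [7, 12]
r3 m[fog→φ2] = [7, 9]
r3 m[fog→φ6] = [4, 3]
r4 m[φ0→ice] = [10, 17]
r4 m[φ0→snow] = [24, 29]
r4 m[φ0→fog] = [18, 16]
r4 m[φ1→ice] = [1, 7]
r4 m[φ2→fog] = [2, 3]
r4 m[φ3→ice] = [9, 5]
r4 m[φ4→ice] = [5, 6]
r4 m[φ5→snow] = [1, 9]
r4 m[φ6→fog] = [5, 9]
r4 m[ice→φ0] = [15, 18]
r4 m[ice→φ1] = [24, 28]
r4 m[ice→φ3] = [16, 30]
r4 m[ice→φ4] = [20, 29]
r4 m[snow→φ0] = [1, 9]
r4 m[snow→φ5] = [24, 29]
r4 m[fog→φ0] = [7, 12]
r4 m[fog→φ2] = [23, 25]
r4 m[fog→φ6] = [20, 19]
r5 m[φ0→ice] = [10, 17]
r5 m[φ0→snow] = [24, 29]
r5 m[φ0→fog] = [18, 16]
r5 m[φ1→ice] = [1, 7]
r5 m[φ2→fog] = [2, 3]
r5 m[φ3→ice] = [9, 5]
r5 m[φ4→ice] = [5, 6]
r5 m[φ5→snow] = [1, 9]
r5 m[φ6→fog] = [5, 9]
r5 m[ice→φ0] = [15, 18]
r5 m[ice→φ1] = [24, 28]
r5 m[ice→φ3] = [16, 30]
r5 m[ice→φ4] = [20, 29]
r5 m[snow→φ0] = [1, 9]
r5 m[snow→φ5] = [24, 29]
r5 m[fog→φ0] = [7, 12]
r5 m[fog→φ2] = [23, 25]
r5 m[fog→φ6] = [20, 19]
fixed point reached at round 5
traceback from ice: (ice=0, snow=0, fog=0), score=25

assignment: (ice=0, snow=0, fog=0); score = 25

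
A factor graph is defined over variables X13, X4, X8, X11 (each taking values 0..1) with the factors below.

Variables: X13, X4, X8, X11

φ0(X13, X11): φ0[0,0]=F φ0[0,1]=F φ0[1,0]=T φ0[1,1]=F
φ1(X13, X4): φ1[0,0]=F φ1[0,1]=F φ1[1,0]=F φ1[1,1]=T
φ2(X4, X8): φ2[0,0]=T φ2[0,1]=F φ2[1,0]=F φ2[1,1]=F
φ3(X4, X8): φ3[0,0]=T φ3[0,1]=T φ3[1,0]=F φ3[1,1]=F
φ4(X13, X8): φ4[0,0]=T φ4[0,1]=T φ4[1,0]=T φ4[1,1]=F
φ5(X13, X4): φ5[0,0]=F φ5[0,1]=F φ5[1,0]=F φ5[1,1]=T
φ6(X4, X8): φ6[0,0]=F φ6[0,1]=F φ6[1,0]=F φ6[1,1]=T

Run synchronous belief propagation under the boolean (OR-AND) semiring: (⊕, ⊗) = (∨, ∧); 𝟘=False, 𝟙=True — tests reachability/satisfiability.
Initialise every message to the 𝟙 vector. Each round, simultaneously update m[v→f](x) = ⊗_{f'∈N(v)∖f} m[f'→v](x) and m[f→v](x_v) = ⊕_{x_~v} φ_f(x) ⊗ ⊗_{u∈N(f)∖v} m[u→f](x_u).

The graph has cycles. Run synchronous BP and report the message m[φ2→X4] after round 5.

message @ round 5 = [F, F]

init: all messages = 𝟙 over 2 values
r1 m[φ0→X13] = [F, T]
r1 m[φ0→X11] = [T, F]
r1 m[φ1→X13] = [F, T]
r1 m[φ1→X4] = [F, T]
r1 m[φ2→X4] = [T, F]
r1 m[φ2→X8] = [T, F]
r1 m[φ3→X4] = [T, F]
r1 m[φ3→X8] = [T, T]
r1 m[φ4→X13] = [T, T]
r1 m[φ4→X8] = [T, T]
r1 m[φ5→X13] = [F, T]
r1 m[φ5→X4] = [F, T]
r1 m[φ6→X4] = [F, T]
r1 m[φ6→X8] = [F, T]
r1 m[X13→φ0] = [T, T]
r1 m[X13→φ1] = [T, T]
r1 m[X13→φ4] = [T, T]
r1 m[X13→φ5] = [T, T]
r1 m[X4→φ1] = [T, T]
r1 m[X4→φ2] = [T, T]
r1 m[X4→φ3] = [T, T]
r1 m[X4→φ5] = [T, T]
r1 m[X4→φ6] = [T, T]
r1 m[X8→φ2] = [T, T]
r1 m[X8→φ3] = [T, T]
r1 m[X8→φ4] = [T, T]
r1 m[X8→φ6] = [T, T]
r1 m[X11→φ0] = [T, T]
r2 m[φ0→X13] = [F, T]
r2 m[φ0→X11] = [T, F]
r2 m[φ1→X13] = [F, T]
r2 m[φ1→X4] = [F, T]
r2 m[φ2→X4] = [T, F]
r2 m[φ2→X8] = [T, F]
r2 m[φ3→X4] = [T, F]
r2 m[φ3→X8] = [T, T]
r2 m[φ4→X13] = [T, T]
r2 m[φ4→X8] = [T, T]
r2 m[φ5→X13] = [F, T]
r2 m[φ5→X4] = [F, T]
r2 m[φ6→X4] = [F, T]
r2 m[φ6→X8] = [F, T]
r2 m[X13→φ0] = [F, T]
r2 m[X13→φ1] = [F, T]
r2 m[X13→φ4] = [F, T]
r2 m[X13→φ5] = [F, T]
r2 m[X4→φ1] = [F, F]
r2 m[X4→φ2] = [F, F]
r2 m[X4→φ3] = [F, F]
r2 m[X4→φ5] = [F, F]
r2 m[X4→φ6] = [F, F]
r2 m[X8→φ2] = [F, T]
r2 m[X8→φ3] = [F, F]
r2 m[X8→φ4] = [F, F]
r2 m[X8→φ6] = [T, F]
r2 m[X11→φ0] = [T, T]
r3 m[φ0→X13] = [F, T]
r3 m[φ0→X11] = [T, F]
r3 m[φ1→X13] = [F, F]
r3 m[φ1→X4] = [F, T]
r3 m[φ2→X4] = [F, F]
r3 m[φ2→X8] = [F, F]
r3 m[φ3→X4] = [F, F]
r3 m[φ3→X8] = [F, F]
r3 m[φ4→X13] = [F, F]
r3 m[φ4→X8] = [T, F]
r3 m[φ5→X13] = [F, F]
r3 m[φ5→X4] = [F, T]
r3 m[φ6→X4] = [F, F]
r3 m[φ6→X8] = [F, F]
r3 m[X13→φ0] = [F, T]
r3 m[X13→φ1] = [F, T]
r3 m[X13→φ4] = [F, T]
r3 m[X13→φ5] = [F, T]
r3 m[X4→φ1] = [F, F]
r3 m[X4→φ2] = [F, F]
r3 m[X4→φ3] = [F, F]
r3 m[X4→φ5] = [F, F]
r3 m[X4→φ6] = [F, F]
r3 m[X8→φ2] = [F, T]
r3 m[X8→φ3] = [F, F]
r3 m[X8→φ4] = [F, F]
r3 m[X8→φ6] = [T, F]
r3 m[X11→φ0] = [T, T]
r4 m[φ0→X13] = [F, T]
r4 m[φ0→X11] = [T, F]
r4 m[φ1→X13] = [F, F]
r4 m[φ1→X4] = [F, T]
r4 m[φ2→X4] = [F, F]
r4 m[φ2→X8] = [F, F]
r4 m[φ3→X4] = [F, F]
r4 m[φ3→X8] = [F, F]
r4 m[φ4→X13] = [F, F]
r4 m[φ4→X8] = [T, F]
r4 m[φ5→X13] = [F, F]
r4 m[φ5→X4] = [F, T]
r4 m[φ6→X4] = [F, F]
r4 m[φ6→X8] = [F, F]
r4 m[X13→φ0] = [F, F]
r4 m[X13→φ1] = [F, F]
r4 m[X13→φ4] = [F, F]
r4 m[X13→φ5] = [F, F]
r4 m[X4→φ1] = [F, F]
r4 m[X4→φ2] = [F, F]
r4 m[X4→φ3] = [F, F]
r4 m[X4→φ5] = [F, F]
r4 m[X4→φ6] = [F, F]
r4 m[X8→φ2] = [F, F]
r4 m[X8→φ3] = [F, F]
r4 m[X8→φ4] = [F, F]
r4 m[X8→φ6] = [F, F]
r4 m[X11→φ0] = [T, T]
r5 m[φ0→X13] = [F, T]
r5 m[φ0→X11] = [F, F]
r5 m[φ1→X13] = [F, F]
r5 m[φ1→X4] = [F, F]
r5 m[φ2→X4] = [F, F]
r5 m[φ2→X8] = [F, F]
r5 m[φ3→X4] = [F, F]
r5 m[φ3→X8] = [F, F]
r5 m[φ4→X13] = [F, F]
r5 m[φ4→X8] = [F, F]
r5 m[φ5→X13] = [F, F]
r5 m[φ5→X4] = [F, F]
r5 m[φ6→X4] = [F, F]
r5 m[φ6→X8] = [F, F]
r5 m[X13→φ0] = [F, F]
r5 m[X13→φ1] = [F, F]
r5 m[X13→φ4] = [F, F]
r5 m[X13→φ5] = [F, F]
r5 m[X4→φ1] = [F, F]
r5 m[X4→φ2] = [F, F]
r5 m[X4→φ3] = [F, F]
r5 m[X4→φ5] = [F, F]
r5 m[X4→φ6] = [F, F]
r5 m[X8→φ2] = [F, F]
r5 m[X8→φ3] = [F, F]
r5 m[X8→φ4] = [F, F]
r5 m[X8→φ6] = [F, F]
r5 m[X11→φ0] = [T, T]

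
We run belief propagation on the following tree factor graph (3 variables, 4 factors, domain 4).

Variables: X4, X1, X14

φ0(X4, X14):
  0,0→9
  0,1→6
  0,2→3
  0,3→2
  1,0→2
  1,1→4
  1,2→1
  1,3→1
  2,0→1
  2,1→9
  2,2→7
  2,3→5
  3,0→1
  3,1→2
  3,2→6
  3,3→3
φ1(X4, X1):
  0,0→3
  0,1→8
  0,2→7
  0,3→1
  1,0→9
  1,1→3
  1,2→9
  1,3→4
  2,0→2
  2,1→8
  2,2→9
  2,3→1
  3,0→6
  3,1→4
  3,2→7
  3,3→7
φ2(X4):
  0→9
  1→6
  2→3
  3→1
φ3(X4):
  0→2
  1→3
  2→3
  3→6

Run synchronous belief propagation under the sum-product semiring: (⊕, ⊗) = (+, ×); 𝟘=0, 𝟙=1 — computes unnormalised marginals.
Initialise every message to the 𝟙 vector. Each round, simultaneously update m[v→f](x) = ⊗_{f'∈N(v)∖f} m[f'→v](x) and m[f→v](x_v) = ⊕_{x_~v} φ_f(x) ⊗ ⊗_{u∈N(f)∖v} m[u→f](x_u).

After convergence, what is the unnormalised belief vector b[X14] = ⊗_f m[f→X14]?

init: all messages = 𝟙 over 4 values
r1 m[φ0→X4] = [20, 8, 22, 12]
r1 m[φ0→X14] = [13, 21, 17, 11]
r1 m[φ1→X4] = [19, 25, 20, 24]
r1 m[φ1→X1] = [20, 23, 32, 13]
r1 m[φ2→X4] = [9, 6, 3, 1]
r1 m[φ3→X4] = [2, 3, 3, 6]
r1 m[X4→φ0] = [1, 1, 1, 1]
r1 m[X4→φ1] = [1, 1, 1, 1]
r1 m[X4→φ2] = [1, 1, 1, 1]
r1 m[X4→φ3] = [1, 1, 1, 1]
r1 m[X1→φ1] = [1, 1, 1, 1]
r1 m[X14→φ0] = [1, 1, 1, 1]
r2 m[φ0→X4] = [20, 8, 22, 12]
r2 m[φ0→X14] = [13, 21, 17, 11]
r2 m[φ1→X4] = [19, 25, 20, 24]
r2 m[φ1→X1] = [20, 23, 32, 13]
r2 m[φ2→X4] = [9, 6, 3, 1]
r2 m[φ3→X4] = [2, 3, 3, 6]
r2 m[X4→φ0] = [342, 450, 180, 144]
r2 m[X4→φ1] = [360, 144, 198, 72]
r2 m[X4→φ2] = [760, 600, 1320, 1728]
r2 m[X4→φ3] = [3420, 1200, 1320, 288]
r2 m[X1→φ1] = [1, 1, 1, 1]
r2 m[X14→φ0] = [1, 1, 1, 1]
r3 m[φ0→X4] = [20, 8, 22, 12]
r3 m[φ0→X14] = [4302, 5760, 3600, 2466]
r3 m[φ1→X4] = [19, 25, 20, 24]
r3 m[φ1→X1] = [3204, 5184, 6102, 1638]
r3 m[φ2→X4] = [9, 6, 3, 1]
r3 m[φ3→X4] = [2, 3, 3, 6]
r3 m[X4→φ0] = [342, 450, 180, 144]
r3 m[X4→φ1] = [360, 144, 198, 72]
r3 m[X4→φ2] = [760, 600, 1320, 1728]
r3 m[X4→φ3] = [3420, 1200, 1320, 288]
r3 m[X1→φ1] = [1, 1, 1, 1]
r3 m[X14→φ0] = [1, 1, 1, 1]
r4 m[φ0→X4] = [20, 8, 22, 12]
r4 m[φ0→X14] = [4302, 5760, 3600, 2466]
r4 m[φ1→X4] = [19, 25, 20, 24]
r4 m[φ1→X1] = [3204, 5184, 6102, 1638]
r4 m[φ2→X4] = [9, 6, 3, 1]
r4 m[φ3→X4] = [2, 3, 3, 6]
r4 m[X4→φ0] = [342, 450, 180, 144]
r4 m[X4→φ1] = [360, 144, 198, 72]
r4 m[X4→φ2] = [760, 600, 1320, 1728]
r4 m[X4→φ3] = [3420, 1200, 1320, 288]
r4 m[X1→φ1] = [1, 1, 1, 1]
r4 m[X14→φ0] = [1, 1, 1, 1]
fixed point reached at round 4
b[X14] = ⊗ incoming = [4302, 5760, 3600, 2466]

b[X14] = [4302, 5760, 3600, 2466]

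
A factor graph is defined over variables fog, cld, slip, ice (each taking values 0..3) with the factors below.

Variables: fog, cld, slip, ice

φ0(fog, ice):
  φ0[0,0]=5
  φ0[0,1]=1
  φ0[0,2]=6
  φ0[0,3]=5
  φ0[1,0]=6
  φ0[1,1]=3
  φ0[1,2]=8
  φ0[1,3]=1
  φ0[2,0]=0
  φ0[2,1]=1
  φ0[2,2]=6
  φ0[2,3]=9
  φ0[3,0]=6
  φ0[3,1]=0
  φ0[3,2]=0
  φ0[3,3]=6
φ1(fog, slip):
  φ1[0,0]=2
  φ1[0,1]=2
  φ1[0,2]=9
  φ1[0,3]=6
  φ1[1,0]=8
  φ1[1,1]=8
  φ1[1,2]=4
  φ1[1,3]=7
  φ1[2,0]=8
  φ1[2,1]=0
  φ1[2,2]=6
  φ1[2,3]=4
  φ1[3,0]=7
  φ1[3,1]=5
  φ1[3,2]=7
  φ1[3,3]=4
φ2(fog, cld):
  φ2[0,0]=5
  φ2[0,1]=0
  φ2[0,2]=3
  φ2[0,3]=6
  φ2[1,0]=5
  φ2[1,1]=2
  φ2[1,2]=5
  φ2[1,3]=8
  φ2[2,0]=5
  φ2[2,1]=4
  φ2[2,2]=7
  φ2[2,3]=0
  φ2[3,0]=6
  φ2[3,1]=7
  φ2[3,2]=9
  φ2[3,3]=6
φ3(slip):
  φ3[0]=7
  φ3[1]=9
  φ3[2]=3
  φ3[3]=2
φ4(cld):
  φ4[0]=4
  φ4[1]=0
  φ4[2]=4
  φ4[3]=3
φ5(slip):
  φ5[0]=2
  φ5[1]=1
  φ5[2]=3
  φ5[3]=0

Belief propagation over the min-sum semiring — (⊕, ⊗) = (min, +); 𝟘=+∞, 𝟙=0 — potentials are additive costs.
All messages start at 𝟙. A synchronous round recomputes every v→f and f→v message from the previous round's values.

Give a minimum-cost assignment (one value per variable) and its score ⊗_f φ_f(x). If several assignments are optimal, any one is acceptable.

init: all messages = 𝟙 over 4 values
r1 m[φ0→fog] = [1, 1, 0, 0]
r1 m[φ0→ice] = [0, 0, 0, 1]
r1 m[φ1→fog] = [2, 4, 0, 4]
r1 m[φ1→slip] = [2, 0, 4, 4]
r1 m[φ2→fog] = [0, 2, 0, 6]
r1 m[φ2→cld] = [5, 0, 3, 0]
r1 m[φ3→slip] = [7, 9, 3, 2]
r1 m[φ4→cld] = [4, 0, 4, 3]
r1 m[φ5→slip] = [2, 1, 3, 0]
r1 m[fog→φ0] = [0, 0, 0, 0]
r1 m[fog→φ1] = [0, 0, 0, 0]
r1 m[fog→φ2] = [0, 0, 0, 0]
r1 m[cld→φ2] = [0, 0, 0, 0]
r1 m[cld→φ4] = [0, 0, 0, 0]
r1 m[slip→φ1] = [0, 0, 0, 0]
r1 m[slip→φ3] = [0, 0, 0, 0]
r1 m[slip→φ5] = [0, 0, 0, 0]
r1 m[ice→φ0] = [0, 0, 0, 0]
r2 m[φ0→fog] = [1, 1, 0, 0]
r2 m[φ0→ice] = [0, 0, 0, 1]
r2 m[φ1→fog] = [2, 4, 0, 4]
r2 m[φ1→slip] = [2, 0, 4, 4]
r2 m[φ2→fog] = [0, 2, 0, 6]
r2 m[φ2→cld] = [5, 0, 3, 0]
r2 m[φ3→slip] = [7, 9, 3, 2]
r2 m[φ4→cld] = [4, 0, 4, 3]
r2 m[φ5→slip] = [2, 1, 3, 0]
r2 m[fog→φ0] = [2, 6, 0, 10]
r2 m[fog→φ1] = [1, 3, 0, 6]
r2 m[fog→φ2] = [3, 5, 0, 4]
r2 m[cld→φ2] = [4, 0, 4, 3]
r2 m[cld→φ4] = [5, 0, 3, 0]
r2 m[slip→φ1] = [9, 10, 6, 2]
r2 m[slip→φ3] = [4, 1, 7, 4]
r2 m[slip→φ5] = [9, 9, 7, 6]
r2 m[ice→φ0] = [0, 0, 0, 0]
r3 m[φ0→fog] = [1, 1, 0, 0]
r3 m[φ0→ice] = [0, 1, 6, 7]
r3 m[φ1→fog] = [8, 9, 6, 6]
r3 m[φ1→slip] = [3, 0, 6, 4]
r3 m[φ2→fog] = [0, 2, 3, 7]
r3 m[φ2→cld] = [5, 3, 6, 0]
r3 m[φ3→slip] = [7, 9, 3, 2]
r3 m[φ4→cld] = [4, 0, 4, 3]
r3 m[φ5→slip] = [2, 1, 3, 0]
r3 m[fog→φ0] = [2, 6, 0, 10]
r3 m[fog→φ1] = [1, 3, 0, 6]
r3 m[fog→φ2] = [3, 5, 0, 4]
r3 m[cld→φ2] = [4, 0, 4, 3]
r3 m[cld→φ4] = [5, 0, 3, 0]
r3 m[slip→φ1] = [9, 10, 6, 2]
r3 m[slip→φ3] = [4, 1, 7, 4]
r3 m[slip→φ5] = [9, 9, 7, 6]
r3 m[ice→φ0] = [0, 0, 0, 0]
r4 m[φ0→fog] = [1, 1, 0, 0]
r4 m[φ0→ice] = [0, 1, 6, 7]
r4 m[φ1→fog] = [8, 9, 6, 6]
r4 m[φ1→slip] = [3, 0, 6, 4]
r4 m[φ2→fog] = [0, 2, 3, 7]
r4 m[φ2→cld] = [5, 3, 6, 0]
r4 m[φ3→slip] = [7, 9, 3, 2]
r4 m[φ4→cld] = [4, 0, 4, 3]
r4 m[φ5→slip] = [2, 1, 3, 0]
r4 m[fog→φ0] = [8, 11, 9, 13]
r4 m[fog→φ1] = [1, 3, 3, 7]
r4 m[fog→φ2] = [9, 10, 6, 6]
r4 m[cld→φ2] = [4, 0, 4, 3]
r4 m[cld→φ4] = [5, 3, 6, 0]
r4 m[slip→φ1] = [9, 10, 6, 2]
r4 m[slip→φ3] = [5, 1, 9, 4]
r4 m[slip→φ5] = [10, 9, 9, 6]
r4 m[ice→φ0] = [0, 0, 0, 0]
r5 m[φ0→fog] = [1, 1, 0, 0]
r5 m[φ0→ice] = [9, 9, 13, 12]
r5 m[φ1→fog] = [8, 9, 6, 6]
r5 m[φ1→slip] = [3, 3, 7, 7]
r5 m[φ2→fog] = [0, 2, 3, 7]
r5 m[φ2→cld] = [11, 9, 12, 6]
r5 m[φ3→slip] = [7, 9, 3, 2]
r5 m[φ4→cld] = [4, 0, 4, 3]
r5 m[φ5→slip] = [2, 1, 3, 0]
r5 m[fog→φ0] = [8, 11, 9, 13]
r5 m[fog→φ1] = [1, 3, 3, 7]
r5 m[fog→φ2] = [9, 10, 6, 6]
r5 m[cld→φ2] = [4, 0, 4, 3]
r5 m[cld→φ4] = [5, 3, 6, 0]
r5 m[slip→φ1] = [9, 10, 6, 2]
r5 m[slip→φ3] = [5, 1, 9, 4]
r5 m[slip→φ5] = [10, 9, 9, 6]
r5 m[ice→φ0] = [0, 0, 0, 0]
r6 m[φ0→fog] = [1, 1, 0, 0]
r6 m[φ0→ice] = [9, 9, 13, 12]
r6 m[φ1→fog] = [8, 9, 6, 6]
r6 m[φ1→slip] = [3, 3, 7, 7]
r6 m[φ2→fog] = [0, 2, 3, 7]
r6 m[φ2→cld] = [11, 9, 12, 6]
r6 m[φ3→slip] = [7, 9, 3, 2]
r6 m[φ4→cld] = [4, 0, 4, 3]
r6 m[φ5→slip] = [2, 1, 3, 0]
r6 m[fog→φ0] = [8, 11, 9, 13]
r6 m[fog→φ1] = [1, 3, 3, 7]
r6 m[fog→φ2] = [9, 10, 6, 6]
r6 m[cld→φ2] = [4, 0, 4, 3]
r6 m[cld→φ4] = [11, 9, 12, 6]
r6 m[slip→φ1] = [9, 10, 6, 2]
r6 m[slip→φ3] = [5, 4, 10, 7]
r6 m[slip→φ5] = [10, 12, 10, 9]
r6 m[ice→φ0] = [0, 0, 0, 0]
r7 m[φ0→fog] = [1, 1, 0, 0]
r7 m[φ0→ice] = [9, 9, 13, 12]
r7 m[φ1→fog] = [8, 9, 6, 6]
r7 m[φ1→slip] = [3, 3, 7, 7]
r7 m[φ2→fog] = [0, 2, 3, 7]
r7 m[φ2→cld] = [11, 9, 12, 6]
r7 m[φ3→slip] = [7, 9, 3, 2]
r7 m[φ4→cld] = [4, 0, 4, 3]
r7 m[φ5→slip] = [2, 1, 3, 0]
r7 m[fog→φ0] = [8, 11, 9, 13]
r7 m[fog→φ1] = [1, 3, 3, 7]
r7 m[fog→φ2] = [9, 10, 6, 6]
r7 m[cld→φ2] = [4, 0, 4, 3]
r7 m[cld→φ4] = [11, 9, 12, 6]
r7 m[slip→φ1] = [9, 10, 6, 2]
r7 m[slip→φ3] = [5, 4, 10, 7]
r7 m[slip→φ5] = [10, 12, 10, 9]
r7 m[ice→φ0] = [0, 0, 0, 0]
fixed point reached at round 7
traceback from fog: (fog=0, cld=1, slip=3, ice=1), score=9

assignment: (fog=0, cld=1, slip=3, ice=1); score = 9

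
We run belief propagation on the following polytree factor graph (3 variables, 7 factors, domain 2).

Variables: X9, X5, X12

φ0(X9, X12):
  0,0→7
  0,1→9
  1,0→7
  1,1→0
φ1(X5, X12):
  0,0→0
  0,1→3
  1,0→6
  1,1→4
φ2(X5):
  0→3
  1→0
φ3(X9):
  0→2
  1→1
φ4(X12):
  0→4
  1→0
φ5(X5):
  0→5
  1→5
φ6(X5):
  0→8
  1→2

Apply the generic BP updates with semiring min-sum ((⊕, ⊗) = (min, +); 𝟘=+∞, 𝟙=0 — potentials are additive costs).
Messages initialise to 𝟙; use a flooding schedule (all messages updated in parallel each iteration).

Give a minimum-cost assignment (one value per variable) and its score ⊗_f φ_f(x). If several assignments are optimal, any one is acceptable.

assignment: (X9=1, X5=1, X12=1); score = 12

init: all messages = 𝟙 over 2 values
r1 m[φ0→X9] = [7, 0]
r1 m[φ0→X12] = [7, 0]
r1 m[φ1→X5] = [0, 4]
r1 m[φ1→X12] = [0, 3]
r1 m[φ2→X5] = [3, 0]
r1 m[φ3→X9] = [2, 1]
r1 m[φ4→X12] = [4, 0]
r1 m[φ5→X5] = [5, 5]
r1 m[φ6→X5] = [8, 2]
r1 m[X9→φ0] = [0, 0]
r1 m[X9→φ3] = [0, 0]
r1 m[X5→φ1] = [0, 0]
r1 m[X5→φ2] = [0, 0]
r1 m[X5→φ5] = [0, 0]
r1 m[X5→φ6] = [0, 0]
r1 m[X12→φ0] = [0, 0]
r1 m[X12→φ1] = [0, 0]
r1 m[X12→φ4] = [0, 0]
r2 m[φ0→X9] = [7, 0]
r2 m[φ0→X12] = [7, 0]
r2 m[φ1→X5] = [0, 4]
r2 m[φ1→X12] = [0, 3]
r2 m[φ2→X5] = [3, 0]
r2 m[φ3→X9] = [2, 1]
r2 m[φ4→X12] = [4, 0]
r2 m[φ5→X5] = [5, 5]
r2 m[φ6→X5] = [8, 2]
r2 m[X9→φ0] = [2, 1]
r2 m[X9→φ3] = [7, 0]
r2 m[X5→φ1] = [16, 7]
r2 m[X5→φ2] = [13, 11]
r2 m[X5→φ5] = [11, 6]
r2 m[X5→φ6] = [8, 9]
r2 m[X12→φ0] = [4, 3]
r2 m[X12→φ1] = [11, 0]
r2 m[X12→φ4] = [7, 3]
r3 m[φ0→X9] = [11, 3]
r3 m[φ0→X12] = [8, 1]
r3 m[φ1→X5] = [3, 4]
r3 m[φ1→X12] = [13, 11]
r3 m[φ2→X5] = [3, 0]
r3 m[φ3→X9] = [2, 1]
r3 m[φ4→X12] = [4, 0]
r3 m[φ5→X5] = [5, 5]
r3 m[φ6→X5] = [8, 2]
r3 m[X9→φ0] = [2, 1]
r3 m[X9→φ3] = [7, 0]
r3 m[X5→φ1] = [16, 7]
r3 m[X5→φ2] = [13, 11]
r3 m[X5→φ5] = [11, 6]
r3 m[X5→φ6] = [8, 9]
r3 m[X12→φ0] = [4, 3]
r3 m[X12→φ1] = [11, 0]
r3 m[X12→φ4] = [7, 3]
r4 m[φ0→X9] = [11, 3]
r4 m[φ0→X12] = [8, 1]
r4 m[φ1→X5] = [3, 4]
r4 m[φ1→X12] = [13, 11]
r4 m[φ2→X5] = [3, 0]
r4 m[φ3→X9] = [2, 1]
r4 m[φ4→X12] = [4, 0]
r4 m[φ5→X5] = [5, 5]
r4 m[φ6→X5] = [8, 2]
r4 m[X9→φ0] = [2, 1]
r4 m[X9→φ3] = [11, 3]
r4 m[X5→φ1] = [16, 7]
r4 m[X5→φ2] = [16, 11]
r4 m[X5→φ5] = [14, 6]
r4 m[X5→φ6] = [11, 9]
r4 m[X12→φ0] = [17, 11]
r4 m[X12→φ1] = [12, 1]
r4 m[X12→φ4] = [21, 12]
r5 m[φ0→X9] = [20, 11]
r5 m[φ0→X12] = [8, 1]
r5 m[φ1→X5] = [4, 5]
r5 m[φ1→X12] = [13, 11]
r5 m[φ2→X5] = [3, 0]
r5 m[φ3→X9] = [2, 1]
r5 m[φ4→X12] = [4, 0]
r5 m[φ5→X5] = [5, 5]
r5 m[φ6→X5] = [8, 2]
r5 m[X9→φ0] = [2, 1]
r5 m[X9→φ3] = [11, 3]
r5 m[X5→φ1] = [16, 7]
r5 m[X5→φ2] = [16, 11]
r5 m[X5→φ5] = [14, 6]
r5 m[X5→φ6] = [11, 9]
r5 m[X12→φ0] = [17, 11]
r5 m[X12→φ1] = [12, 1]
r5 m[X12→φ4] = [21, 12]
r6 m[φ0→X9] = [20, 11]
r6 m[φ0→X12] = [8, 1]
r6 m[φ1→X5] = [4, 5]
r6 m[φ1→X12] = [13, 11]
r6 m[φ2→X5] = [3, 0]
r6 m[φ3→X9] = [2, 1]
r6 m[φ4→X12] = [4, 0]
r6 m[φ5→X5] = [5, 5]
r6 m[φ6→X5] = [8, 2]
r6 m[X9→φ0] = [2, 1]
r6 m[X9→φ3] = [20, 11]
r6 m[X5→φ1] = [16, 7]
r6 m[X5→φ2] = [17, 12]
r6 m[X5→φ5] = [15, 7]
r6 m[X5→φ6] = [12, 10]
r6 m[X12→φ0] = [17, 11]
r6 m[X12→φ1] = [12, 1]
r6 m[X12→φ4] = [21, 12]
r7 m[φ0→X9] = [20, 11]
r7 m[φ0→X12] = [8, 1]
r7 m[φ1→X5] = [4, 5]
r7 m[φ1→X12] = [13, 11]
r7 m[φ2→X5] = [3, 0]
r7 m[φ3→X9] = [2, 1]
r7 m[φ4→X12] = [4, 0]
r7 m[φ5→X5] = [5, 5]
r7 m[φ6→X5] = [8, 2]
r7 m[X9→φ0] = [2, 1]
r7 m[X9→φ3] = [20, 11]
r7 m[X5→φ1] = [16, 7]
r7 m[X5→φ2] = [17, 12]
r7 m[X5→φ5] = [15, 7]
r7 m[X5→φ6] = [12, 10]
r7 m[X12→φ0] = [17, 11]
r7 m[X12→φ1] = [12, 1]
r7 m[X12→φ4] = [21, 12]
fixed point reached at round 7
traceback from X9: (X9=1, X5=1, X12=1), score=12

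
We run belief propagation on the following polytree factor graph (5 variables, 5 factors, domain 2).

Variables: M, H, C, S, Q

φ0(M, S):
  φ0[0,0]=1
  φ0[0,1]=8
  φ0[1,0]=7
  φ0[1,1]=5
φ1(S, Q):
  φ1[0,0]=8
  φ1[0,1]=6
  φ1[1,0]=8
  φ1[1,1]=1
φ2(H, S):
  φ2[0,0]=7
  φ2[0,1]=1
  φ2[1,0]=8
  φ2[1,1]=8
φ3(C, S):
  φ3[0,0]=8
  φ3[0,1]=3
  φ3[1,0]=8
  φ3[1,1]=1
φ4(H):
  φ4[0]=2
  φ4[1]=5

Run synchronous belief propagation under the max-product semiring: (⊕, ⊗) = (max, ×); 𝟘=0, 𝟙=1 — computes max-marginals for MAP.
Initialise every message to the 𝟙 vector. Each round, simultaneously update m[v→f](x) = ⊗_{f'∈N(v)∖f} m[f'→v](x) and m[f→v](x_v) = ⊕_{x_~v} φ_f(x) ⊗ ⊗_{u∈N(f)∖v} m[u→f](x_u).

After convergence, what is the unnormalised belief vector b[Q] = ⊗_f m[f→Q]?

init: all messages = 𝟙 over 2 values
r1 m[φ0→M] = [8, 7]
r1 m[φ0→S] = [7, 8]
r1 m[φ1→S] = [8, 8]
r1 m[φ1→Q] = [8, 6]
r1 m[φ2→H] = [7, 8]
r1 m[φ2→S] = [8, 8]
r1 m[φ3→C] = [8, 8]
r1 m[φ3→S] = [8, 3]
r1 m[φ4→H] = [2, 5]
r1 m[M→φ0] = [1, 1]
r1 m[H→φ2] = [1, 1]
r1 m[H→φ4] = [1, 1]
r1 m[C→φ3] = [1, 1]
r1 m[S→φ0] = [1, 1]
r1 m[S→φ1] = [1, 1]
r1 m[S→φ2] = [1, 1]
r1 m[S→φ3] = [1, 1]
r1 m[Q→φ1] = [1, 1]
r2 m[φ0→M] = [8, 7]
r2 m[φ0→S] = [7, 8]
r2 m[φ1→S] = [8, 8]
r2 m[φ1→Q] = [8, 6]
r2 m[φ2→H] = [7, 8]
r2 m[φ2→S] = [8, 8]
r2 m[φ3→C] = [8, 8]
r2 m[φ3→S] = [8, 3]
r2 m[φ4→H] = [2, 5]
r2 m[M→φ0] = [1, 1]
r2 m[H→φ2] = [2, 5]
r2 m[H→φ4] = [7, 8]
r2 m[C→φ3] = [1, 1]
r2 m[S→φ0] = [512, 192]
r2 m[S→φ1] = [448, 192]
r2 m[S→φ2] = [448, 192]
r2 m[S→φ3] = [448, 512]
r2 m[Q→φ1] = [1, 1]
r3 m[φ0→M] = [1536, 3584]
r3 m[φ0→S] = [7, 8]
r3 m[φ1→S] = [8, 8]
r3 m[φ1→Q] = [3584, 2688]
r3 m[φ2→H] = [3136, 3584]
r3 m[φ2→S] = [40, 40]
r3 m[φ3→C] = [3584, 3584]
r3 m[φ3→S] = [8, 3]
r3 m[φ4→H] = [2, 5]
r3 m[M→φ0] = [1, 1]
r3 m[H→φ2] = [2, 5]
r3 m[H→φ4] = [7, 8]
r3 m[C→φ3] = [1, 1]
r3 m[S→φ0] = [512, 192]
r3 m[S→φ1] = [448, 192]
r3 m[S→φ2] = [448, 192]
r3 m[S→φ3] = [448, 512]
r3 m[Q→φ1] = [1, 1]
r4 m[φ0→M] = [1536, 3584]
r4 m[φ0→S] = [7, 8]
r4 m[φ1→S] = [8, 8]
r4 m[φ1→Q] = [3584, 2688]
r4 m[φ2→H] = [3136, 3584]
r4 m[φ2→S] = [40, 40]
r4 m[φ3→C] = [3584, 3584]
r4 m[φ3→S] = [8, 3]
r4 m[φ4→H] = [2, 5]
r4 m[M→φ0] = [1, 1]
r4 m[H→φ2] = [2, 5]
r4 m[H→φ4] = [3136, 3584]
r4 m[C→φ3] = [1, 1]
r4 m[S→φ0] = [2560, 960]
r4 m[S→φ1] = [2240, 960]
r4 m[S→φ2] = [448, 192]
r4 m[S→φ3] = [2240, 2560]
r4 m[Q→φ1] = [1, 1]
r5 m[φ0→M] = [7680, 17920]
r5 m[φ0→S] = [7, 8]
r5 m[φ1→S] = [8, 8]
r5 m[φ1→Q] = [17920, 13440]
r5 m[φ2→H] = [3136, 3584]
r5 m[φ2→S] = [40, 40]
r5 m[φ3→C] = [17920, 17920]
r5 m[φ3→S] = [8, 3]
r5 m[φ4→H] = [2, 5]
r5 m[M→φ0] = [1, 1]
r5 m[H→φ2] = [2, 5]
r5 m[H→φ4] = [3136, 3584]
r5 m[C→φ3] = [1, 1]
r5 m[S→φ0] = [2560, 960]
r5 m[S→φ1] = [2240, 960]
r5 m[S→φ2] = [448, 192]
r5 m[S→φ3] = [2240, 2560]
r5 m[Q→φ1] = [1, 1]
r6 m[φ0→M] = [7680, 17920]
r6 m[φ0→S] = [7, 8]
r6 m[φ1→S] = [8, 8]
r6 m[φ1→Q] = [17920, 13440]
r6 m[φ2→H] = [3136, 3584]
r6 m[φ2→S] = [40, 40]
r6 m[φ3→C] = [17920, 17920]
r6 m[φ3→S] = [8, 3]
r6 m[φ4→H] = [2, 5]
r6 m[M→φ0] = [1, 1]
r6 m[H→φ2] = [2, 5]
r6 m[H→φ4] = [3136, 3584]
r6 m[C→φ3] = [1, 1]
r6 m[S→φ0] = [2560, 960]
r6 m[S→φ1] = [2240, 960]
r6 m[S→φ2] = [448, 192]
r6 m[S→φ3] = [2240, 2560]
r6 m[Q→φ1] = [1, 1]
fixed point reached at round 6
b[Q] = ⊗ incoming = [17920, 13440]

b[Q] = [17920, 13440]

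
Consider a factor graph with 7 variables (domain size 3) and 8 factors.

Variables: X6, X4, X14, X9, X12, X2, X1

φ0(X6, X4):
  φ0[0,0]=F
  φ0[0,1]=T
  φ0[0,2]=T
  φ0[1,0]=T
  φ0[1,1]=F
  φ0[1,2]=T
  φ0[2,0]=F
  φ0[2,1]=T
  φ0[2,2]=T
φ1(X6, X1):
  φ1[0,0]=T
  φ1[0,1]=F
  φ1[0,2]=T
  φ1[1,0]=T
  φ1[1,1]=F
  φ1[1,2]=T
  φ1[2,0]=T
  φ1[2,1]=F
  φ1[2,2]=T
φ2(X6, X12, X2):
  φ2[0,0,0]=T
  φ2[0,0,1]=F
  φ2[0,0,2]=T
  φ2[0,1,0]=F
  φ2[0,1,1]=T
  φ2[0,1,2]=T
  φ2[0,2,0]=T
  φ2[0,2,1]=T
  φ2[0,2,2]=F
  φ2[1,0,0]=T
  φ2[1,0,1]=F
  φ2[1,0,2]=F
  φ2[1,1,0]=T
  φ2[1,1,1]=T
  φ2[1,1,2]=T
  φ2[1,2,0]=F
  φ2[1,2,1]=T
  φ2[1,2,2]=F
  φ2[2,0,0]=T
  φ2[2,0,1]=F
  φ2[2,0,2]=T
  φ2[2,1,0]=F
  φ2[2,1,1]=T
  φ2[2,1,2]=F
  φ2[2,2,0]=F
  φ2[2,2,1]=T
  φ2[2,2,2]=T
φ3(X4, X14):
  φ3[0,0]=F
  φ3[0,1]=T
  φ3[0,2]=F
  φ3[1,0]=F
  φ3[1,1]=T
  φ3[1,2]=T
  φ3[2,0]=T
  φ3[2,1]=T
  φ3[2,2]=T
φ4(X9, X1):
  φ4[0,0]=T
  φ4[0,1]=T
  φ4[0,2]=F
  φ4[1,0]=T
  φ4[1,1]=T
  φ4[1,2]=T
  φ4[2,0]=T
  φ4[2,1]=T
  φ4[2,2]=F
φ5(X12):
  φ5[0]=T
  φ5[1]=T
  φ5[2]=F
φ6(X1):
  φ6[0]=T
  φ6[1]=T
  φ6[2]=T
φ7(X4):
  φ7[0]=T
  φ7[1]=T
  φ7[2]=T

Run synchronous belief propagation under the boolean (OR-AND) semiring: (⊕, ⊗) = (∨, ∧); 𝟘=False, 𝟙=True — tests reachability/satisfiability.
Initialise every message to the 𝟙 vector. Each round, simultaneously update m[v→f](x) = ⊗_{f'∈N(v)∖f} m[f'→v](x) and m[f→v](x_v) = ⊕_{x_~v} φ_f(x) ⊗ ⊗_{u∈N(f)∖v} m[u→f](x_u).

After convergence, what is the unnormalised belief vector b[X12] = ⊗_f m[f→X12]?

init: all messages = 𝟙 over 3 values
r1 m[φ0→X6] = [T, T, T]
r1 m[φ0→X4] = [T, T, T]
r1 m[φ1→X6] = [T, T, T]
r1 m[φ1→X1] = [T, F, T]
r1 m[φ2→X6] = [T, T, T]
r1 m[φ2→X12] = [T, T, T]
r1 m[φ2→X2] = [T, T, T]
r1 m[φ3→X4] = [T, T, T]
r1 m[φ3→X14] = [T, T, T]
r1 m[φ4→X9] = [T, T, T]
r1 m[φ4→X1] = [T, T, T]
r1 m[φ5→X12] = [T, T, F]
r1 m[φ6→X1] = [T, T, T]
r1 m[φ7→X4] = [T, T, T]
r1 m[X6→φ0] = [T, T, T]
r1 m[X6→φ1] = [T, T, T]
r1 m[X6→φ2] = [T, T, T]
r1 m[X4→φ0] = [T, T, T]
r1 m[X4→φ3] = [T, T, T]
r1 m[X4→φ7] = [T, T, T]
r1 m[X14→φ3] = [T, T, T]
r1 m[X9→φ4] = [T, T, T]
r1 m[X12→φ2] = [T, T, T]
r1 m[X12→φ5] = [T, T, T]
r1 m[X2→φ2] = [T, T, T]
r1 m[X1→φ1] = [T, T, T]
r1 m[X1→φ4] = [T, T, T]
r1 m[X1→φ6] = [T, T, T]
r2 m[φ0→X6] = [T, T, T]
r2 m[φ0→X4] = [T, T, T]
r2 m[φ1→X6] = [T, T, T]
r2 m[φ1→X1] = [T, F, T]
r2 m[φ2→X6] = [T, T, T]
r2 m[φ2→X12] = [T, T, T]
r2 m[φ2→X2] = [T, T, T]
r2 m[φ3→X4] = [T, T, T]
r2 m[φ3→X14] = [T, T, T]
r2 m[φ4→X9] = [T, T, T]
r2 m[φ4→X1] = [T, T, T]
r2 m[φ5→X12] = [T, T, F]
r2 m[φ6→X1] = [T, T, T]
r2 m[φ7→X4] = [T, T, T]
r2 m[X6→φ0] = [T, T, T]
r2 m[X6→φ1] = [T, T, T]
r2 m[X6→φ2] = [T, T, T]
r2 m[X4→φ0] = [T, T, T]
r2 m[X4→φ3] = [T, T, T]
r2 m[X4→φ7] = [T, T, T]
r2 m[X14→φ3] = [T, T, T]
r2 m[X9→φ4] = [T, T, T]
r2 m[X12→φ2] = [T, T, F]
r2 m[X12→φ5] = [T, T, T]
r2 m[X2→φ2] = [T, T, T]
r2 m[X1→φ1] = [T, T, T]
r2 m[X1→φ4] = [T, F, T]
r2 m[X1→φ6] = [T, F, T]
r3 m[φ0→X6] = [T, T, T]
r3 m[φ0→X4] = [T, T, T]
r3 m[φ1→X6] = [T, T, T]
r3 m[φ1→X1] = [T, F, T]
r3 m[φ2→X6] = [T, T, T]
r3 m[φ2→X12] = [T, T, T]
r3 m[φ2→X2] = [T, T, T]
r3 m[φ3→X4] = [T, T, T]
r3 m[φ3→X14] = [T, T, T]
r3 m[φ4→X9] = [T, T, T]
r3 m[φ4→X1] = [T, T, T]
r3 m[φ5→X12] = [T, T, F]
r3 m[φ6→X1] = [T, T, T]
r3 m[φ7→X4] = [T, T, T]
r3 m[X6→φ0] = [T, T, T]
r3 m[X6→φ1] = [T, T, T]
r3 m[X6→φ2] = [T, T, T]
r3 m[X4→φ0] = [T, T, T]
r3 m[X4→φ3] = [T, T, T]
r3 m[X4→φ7] = [T, T, T]
r3 m[X14→φ3] = [T, T, T]
r3 m[X9→φ4] = [T, T, T]
r3 m[X12→φ2] = [T, T, F]
r3 m[X12→φ5] = [T, T, T]
r3 m[X2→φ2] = [T, T, T]
r3 m[X1→φ1] = [T, T, T]
r3 m[X1→φ4] = [T, F, T]
r3 m[X1→φ6] = [T, F, T]
fixed point reached at round 3
b[X12] = ⊗ incoming = [T, T, F]

b[X12] = [T, T, F]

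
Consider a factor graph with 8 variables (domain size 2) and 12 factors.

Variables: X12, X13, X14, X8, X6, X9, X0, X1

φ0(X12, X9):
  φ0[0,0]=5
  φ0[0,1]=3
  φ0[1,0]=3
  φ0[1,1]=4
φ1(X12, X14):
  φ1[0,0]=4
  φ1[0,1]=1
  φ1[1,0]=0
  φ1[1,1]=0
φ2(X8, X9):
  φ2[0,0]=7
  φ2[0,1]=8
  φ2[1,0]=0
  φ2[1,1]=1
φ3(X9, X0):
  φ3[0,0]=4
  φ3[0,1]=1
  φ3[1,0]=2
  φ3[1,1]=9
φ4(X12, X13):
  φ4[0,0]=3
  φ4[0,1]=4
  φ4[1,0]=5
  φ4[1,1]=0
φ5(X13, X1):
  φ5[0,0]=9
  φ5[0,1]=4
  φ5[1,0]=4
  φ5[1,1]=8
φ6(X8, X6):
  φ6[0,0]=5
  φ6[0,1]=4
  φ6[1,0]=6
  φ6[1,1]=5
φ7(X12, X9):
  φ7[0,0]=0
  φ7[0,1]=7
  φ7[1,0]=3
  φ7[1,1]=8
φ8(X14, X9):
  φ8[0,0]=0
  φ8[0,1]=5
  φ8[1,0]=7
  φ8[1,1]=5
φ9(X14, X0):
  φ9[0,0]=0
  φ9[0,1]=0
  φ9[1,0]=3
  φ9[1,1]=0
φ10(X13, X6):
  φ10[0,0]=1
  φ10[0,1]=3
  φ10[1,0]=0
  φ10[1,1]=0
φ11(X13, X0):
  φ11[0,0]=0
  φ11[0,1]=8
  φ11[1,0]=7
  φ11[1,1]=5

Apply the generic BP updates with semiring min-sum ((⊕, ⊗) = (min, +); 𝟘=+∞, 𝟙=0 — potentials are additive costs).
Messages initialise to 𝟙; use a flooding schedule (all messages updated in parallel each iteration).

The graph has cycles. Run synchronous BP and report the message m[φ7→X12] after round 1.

init: all messages = 𝟙 over 2 values
r1 m[φ0→X12] = [3, 3]
r1 m[φ0→X9] = [3, 3]
r1 m[φ1→X12] = [1, 0]
r1 m[φ1→X14] = [0, 0]
r1 m[φ2→X8] = [7, 0]
r1 m[φ2→X9] = [0, 1]
r1 m[φ3→X9] = [1, 2]
r1 m[φ3→X0] = [2, 1]
r1 m[φ4→X12] = [3, 0]
r1 m[φ4→X13] = [3, 0]
r1 m[φ5→X13] = [4, 4]
r1 m[φ5→X1] = [4, 4]
r1 m[φ6→X8] = [4, 5]
r1 m[φ6→X6] = [5, 4]
r1 m[φ7→X12] = [0, 3]
r1 m[φ7→X9] = [0, 7]
r1 m[φ8→X14] = [0, 5]
r1 m[φ8→X9] = [0, 5]
r1 m[φ9→X14] = [0, 0]
r1 m[φ9→X0] = [0, 0]
r1 m[φ10→X13] = [1, 0]
r1 m[φ10→X6] = [0, 0]
r1 m[φ11→X13] = [0, 5]
r1 m[φ11→X0] = [0, 5]
r1 m[X12→φ0] = [0, 0]
r1 m[X12→φ1] = [0, 0]
r1 m[X12→φ4] = [0, 0]
r1 m[X12→φ7] = [0, 0]
r1 m[X13→φ4] = [0, 0]
r1 m[X13→φ5] = [0, 0]
r1 m[X13→φ10] = [0, 0]
r1 m[X13→φ11] = [0, 0]
r1 m[X14→φ1] = [0, 0]
r1 m[X14→φ8] = [0, 0]
r1 m[X14→φ9] = [0, 0]
r1 m[X8→φ2] = [0, 0]
r1 m[X8→φ6] = [0, 0]
r1 m[X6→φ6] = [0, 0]
r1 m[X6→φ10] = [0, 0]
r1 m[X9→φ0] = [0, 0]
r1 m[X9→φ2] = [0, 0]
r1 m[X9→φ3] = [0, 0]
r1 m[X9→φ7] = [0, 0]
r1 m[X9→φ8] = [0, 0]
r1 m[X0→φ3] = [0, 0]
r1 m[X0→φ9] = [0, 0]
r1 m[X0→φ11] = [0, 0]
r1 m[X1→φ5] = [0, 0]

message @ round 1 = [0, 3]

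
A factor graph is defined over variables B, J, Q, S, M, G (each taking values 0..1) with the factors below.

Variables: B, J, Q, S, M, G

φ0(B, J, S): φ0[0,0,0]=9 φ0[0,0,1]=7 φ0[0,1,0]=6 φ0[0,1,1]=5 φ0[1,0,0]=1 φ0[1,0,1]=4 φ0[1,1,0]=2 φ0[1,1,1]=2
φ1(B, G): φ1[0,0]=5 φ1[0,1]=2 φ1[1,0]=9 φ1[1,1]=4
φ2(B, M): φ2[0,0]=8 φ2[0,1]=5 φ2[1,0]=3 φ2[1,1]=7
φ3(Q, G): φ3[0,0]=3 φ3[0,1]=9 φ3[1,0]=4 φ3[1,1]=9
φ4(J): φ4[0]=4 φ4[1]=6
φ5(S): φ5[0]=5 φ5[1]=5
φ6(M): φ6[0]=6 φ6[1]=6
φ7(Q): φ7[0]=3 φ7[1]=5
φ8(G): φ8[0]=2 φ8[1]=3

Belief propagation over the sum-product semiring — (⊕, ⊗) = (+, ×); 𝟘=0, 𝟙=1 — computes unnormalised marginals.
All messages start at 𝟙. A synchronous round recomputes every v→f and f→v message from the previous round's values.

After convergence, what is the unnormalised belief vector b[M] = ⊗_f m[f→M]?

b[M] = [28014960, 26885640]

init: all messages = 𝟙 over 2 values
r1 m[φ0→B] = [27, 9]
r1 m[φ0→J] = [21, 15]
r1 m[φ0→S] = [18, 18]
r1 m[φ1→B] = [7, 13]
r1 m[φ1→G] = [14, 6]
r1 m[φ2→B] = [13, 10]
r1 m[φ2→M] = [11, 12]
r1 m[φ3→Q] = [12, 13]
r1 m[φ3→G] = [7, 18]
r1 m[φ4→J] = [4, 6]
r1 m[φ5→S] = [5, 5]
r1 m[φ6→M] = [6, 6]
r1 m[φ7→Q] = [3, 5]
r1 m[φ8→G] = [2, 3]
r1 m[B→φ0] = [1, 1]
r1 m[B→φ1] = [1, 1]
r1 m[B→φ2] = [1, 1]
r1 m[J→φ0] = [1, 1]
r1 m[J→φ4] = [1, 1]
r1 m[Q→φ3] = [1, 1]
r1 m[Q→φ7] = [1, 1]
r1 m[S→φ0] = [1, 1]
r1 m[S→φ5] = [1, 1]
r1 m[M→φ2] = [1, 1]
r1 m[M→φ6] = [1, 1]
r1 m[G→φ1] = [1, 1]
r1 m[G→φ3] = [1, 1]
r1 m[G→φ8] = [1, 1]
r2 m[φ0→B] = [27, 9]
r2 m[φ0→J] = [21, 15]
r2 m[φ0→S] = [18, 18]
r2 m[φ1→B] = [7, 13]
r2 m[φ1→G] = [14, 6]
r2 m[φ2→B] = [13, 10]
r2 m[φ2→M] = [11, 12]
r2 m[φ3→Q] = [12, 13]
r2 m[φ3→G] = [7, 18]
r2 m[φ4→J] = [4, 6]
r2 m[φ5→S] = [5, 5]
r2 m[φ6→M] = [6, 6]
r2 m[φ7→Q] = [3, 5]
r2 m[φ8→G] = [2, 3]
r2 m[B→φ0] = [91, 130]
r2 m[B→φ1] = [351, 90]
r2 m[B→φ2] = [189, 117]
r2 m[J→φ0] = [4, 6]
r2 m[J→φ4] = [21, 15]
r2 m[Q→φ3] = [3, 5]
r2 m[Q→φ7] = [12, 13]
r2 m[S→φ0] = [5, 5]
r2 m[S→φ5] = [18, 18]
r2 m[M→φ2] = [6, 6]
r2 m[M→φ6] = [11, 12]
r2 m[G→φ1] = [14, 54]
r2 m[G→φ3] = [28, 18]
r2 m[G→φ8] = [98, 108]
r3 m[φ0→B] = [650, 220]
r3 m[φ0→J] = [10530, 7605]
r3 m[φ0→S] = [8632, 8918]
r3 m[φ1→B] = [178, 342]
r3 m[φ1→G] = [2565, 1062]
r3 m[φ2→B] = [78, 60]
r3 m[φ2→M] = [1863, 1764]
r3 m[φ3→Q] = [246, 274]
r3 m[φ3→G] = [29, 72]
r3 m[φ4→J] = [4, 6]
r3 m[φ5→S] = [5, 5]
r3 m[φ6→M] = [6, 6]
r3 m[φ7→Q] = [3, 5]
r3 m[φ8→G] = [2, 3]
r3 m[B→φ0] = [91, 130]
r3 m[B→φ1] = [351, 90]
r3 m[B→φ2] = [189, 117]
r3 m[J→φ0] = [4, 6]
r3 m[J→φ4] = [21, 15]
r3 m[Q→φ3] = [3, 5]
r3 m[Q→φ7] = [12, 13]
r3 m[S→φ0] = [5, 5]
r3 m[S→φ5] = [18, 18]
r3 m[M→φ2] = [6, 6]
r3 m[M→φ6] = [11, 12]
r3 m[G→φ1] = [14, 54]
r3 m[G→φ3] = [28, 18]
r3 m[G→φ8] = [98, 108]
r4 m[φ0→B] = [650, 220]
r4 m[φ0→J] = [10530, 7605]
r4 m[φ0→S] = [8632, 8918]
r4 m[φ1→B] = [178, 342]
r4 m[φ1→G] = [2565, 1062]
r4 m[φ2→B] = [78, 60]
r4 m[φ2→M] = [1863, 1764]
r4 m[φ3→Q] = [246, 274]
r4 m[φ3→G] = [29, 72]
r4 m[φ4→J] = [4, 6]
r4 m[φ5→S] = [5, 5]
r4 m[φ6→M] = [6, 6]
r4 m[φ7→Q] = [3, 5]
r4 m[φ8→G] = [2, 3]
r4 m[B→φ0] = [13884, 20520]
r4 m[B→φ1] = [50700, 13200]
r4 m[B→φ2] = [115700, 75240]
r4 m[J→φ0] = [4, 6]
r4 m[J→φ4] = [10530, 7605]
r4 m[Q→φ3] = [3, 5]
r4 m[Q→φ7] = [246, 274]
r4 m[S→φ0] = [5, 5]
r4 m[S→φ5] = [8632, 8918]
r4 m[M→φ2] = [6, 6]
r4 m[M→φ6] = [1863, 1764]
r4 m[G→φ1] = [58, 216]
r4 m[G→φ3] = [5130, 3186]
r4 m[G→φ8] = [74385, 76464]
r5 m[φ0→B] = [650, 220]
r5 m[φ0→J] = [1623720, 1174020]
r5 m[φ0→S] = [1327968, 1379832]
r5 m[φ1→B] = [722, 1386]
r5 m[φ1→G] = [372300, 154200]
r5 m[φ2→B] = [78, 60]
r5 m[φ2→M] = [1151320, 1105180]
r5 m[φ3→Q] = [44064, 49194]
r5 m[φ3→G] = [29, 72]
r5 m[φ4→J] = [4, 6]
r5 m[φ5→S] = [5, 5]
r5 m[φ6→M] = [6, 6]
r5 m[φ7→Q] = [3, 5]
r5 m[φ8→G] = [2, 3]
r5 m[B→φ0] = [13884, 20520]
r5 m[B→φ1] = [50700, 13200]
r5 m[B→φ2] = [115700, 75240]
r5 m[J→φ0] = [4, 6]
r5 m[J→φ4] = [10530, 7605]
r5 m[Q→φ3] = [3, 5]
r5 m[Q→φ7] = [246, 274]
r5 m[S→φ0] = [5, 5]
r5 m[S→φ5] = [8632, 8918]
r5 m[M→φ2] = [6, 6]
r5 m[M→φ6] = [1863, 1764]
r5 m[G→φ1] = [58, 216]
r5 m[G→φ3] = [5130, 3186]
r5 m[G→φ8] = [74385, 76464]
r6 m[φ0→B] = [650, 220]
r6 m[φ0→J] = [1623720, 1174020]
r6 m[φ0→S] = [1327968, 1379832]
r6 m[φ1→B] = [722, 1386]
r6 m[φ1→G] = [372300, 154200]
r6 m[φ2→B] = [78, 60]
r6 m[φ2→M] = [1151320, 1105180]
r6 m[φ3→Q] = [44064, 49194]
r6 m[φ3→G] = [29, 72]
r6 m[φ4→J] = [4, 6]
r6 m[φ5→S] = [5, 5]
r6 m[φ6→M] = [6, 6]
r6 m[φ7→Q] = [3, 5]
r6 m[φ8→G] = [2, 3]
r6 m[B→φ0] = [56316, 83160]
r6 m[B→φ1] = [50700, 13200]
r6 m[B→φ2] = [469300, 304920]
r6 m[J→φ0] = [4, 6]
r6 m[J→φ4] = [1623720, 1174020]
r6 m[Q→φ3] = [3, 5]
r6 m[Q→φ7] = [44064, 49194]
r6 m[S→φ0] = [5, 5]
r6 m[S→φ5] = [1327968, 1379832]
r6 m[M→φ2] = [6, 6]
r6 m[M→φ6] = [1151320, 1105180]
r6 m[G→φ1] = [58, 216]
r6 m[G→φ3] = [744600, 462600]
r6 m[G→φ8] = [10796700, 11102400]
r7 m[φ0→B] = [650, 220]
r7 m[φ0→J] = [6584280, 4760580]
r7 m[φ0→S] = [5385312, 5594808]
r7 m[φ1→B] = [722, 1386]
r7 m[φ1→G] = [372300, 154200]
r7 m[φ2→B] = [78, 60]
r7 m[φ2→M] = [4669160, 4480940]
r7 m[φ3→Q] = [6397200, 7141800]
r7 m[φ3→G] = [29, 72]
r7 m[φ4→J] = [4, 6]
r7 m[φ5→S] = [5, 5]
r7 m[φ6→M] = [6, 6]
r7 m[φ7→Q] = [3, 5]
r7 m[φ8→G] = [2, 3]
r7 m[B→φ0] = [56316, 83160]
r7 m[B→φ1] = [50700, 13200]
r7 m[B→φ2] = [469300, 304920]
r7 m[J→φ0] = [4, 6]
r7 m[J→φ4] = [1623720, 1174020]
r7 m[Q→φ3] = [3, 5]
r7 m[Q→φ7] = [44064, 49194]
r7 m[S→φ0] = [5, 5]
r7 m[S→φ5] = [1327968, 1379832]
r7 m[M→φ2] = [6, 6]
r7 m[M→φ6] = [1151320, 1105180]
r7 m[G→φ1] = [58, 216]
r7 m[G→φ3] = [744600, 462600]
r7 m[G→φ8] = [10796700, 11102400]
r8 m[φ0→B] = [650, 220]
r8 m[φ0→J] = [6584280, 4760580]
r8 m[φ0→S] = [5385312, 5594808]
r8 m[φ1→B] = [722, 1386]
r8 m[φ1→G] = [372300, 154200]
r8 m[φ2→B] = [78, 60]
r8 m[φ2→M] = [4669160, 4480940]
r8 m[φ3→Q] = [6397200, 7141800]
r8 m[φ3→G] = [29, 72]
r8 m[φ4→J] = [4, 6]
r8 m[φ5→S] = [5, 5]
r8 m[φ6→M] = [6, 6]
r8 m[φ7→Q] = [3, 5]
r8 m[φ8→G] = [2, 3]
r8 m[B→φ0] = [56316, 83160]
r8 m[B→φ1] = [50700, 13200]
r8 m[B→φ2] = [469300, 304920]
r8 m[J→φ0] = [4, 6]
r8 m[J→φ4] = [6584280, 4760580]
r8 m[Q→φ3] = [3, 5]
r8 m[Q→φ7] = [6397200, 7141800]
r8 m[S→φ0] = [5, 5]
r8 m[S→φ5] = [5385312, 5594808]
r8 m[M→φ2] = [6, 6]
r8 m[M→φ6] = [4669160, 4480940]
r8 m[G→φ1] = [58, 216]
r8 m[G→φ3] = [744600, 462600]
r8 m[G→φ8] = [10796700, 11102400]
r9 m[φ0→B] = [650, 220]
r9 m[φ0→J] = [6584280, 4760580]
r9 m[φ0→S] = [5385312, 5594808]
r9 m[φ1→B] = [722, 1386]
r9 m[φ1→G] = [372300, 154200]
r9 m[φ2→B] = [78, 60]
r9 m[φ2→M] = [4669160, 4480940]
r9 m[φ3→Q] = [6397200, 7141800]
r9 m[φ3→G] = [29, 72]
r9 m[φ4→J] = [4, 6]
r9 m[φ5→S] = [5, 5]
r9 m[φ6→M] = [6, 6]
r9 m[φ7→Q] = [3, 5]
r9 m[φ8→G] = [2, 3]
r9 m[B→φ0] = [56316, 83160]
r9 m[B→φ1] = [50700, 13200]
r9 m[B→φ2] = [469300, 304920]
r9 m[J→φ0] = [4, 6]
r9 m[J→φ4] = [6584280, 4760580]
r9 m[Q→φ3] = [3, 5]
r9 m[Q→φ7] = [6397200, 7141800]
r9 m[S→φ0] = [5, 5]
r9 m[S→φ5] = [5385312, 5594808]
r9 m[M→φ2] = [6, 6]
r9 m[M→φ6] = [4669160, 4480940]
r9 m[G→φ1] = [58, 216]
r9 m[G→φ3] = [744600, 462600]
r9 m[G→φ8] = [10796700, 11102400]
fixed point reached at round 9
b[M] = ⊗ incoming = [28014960, 26885640]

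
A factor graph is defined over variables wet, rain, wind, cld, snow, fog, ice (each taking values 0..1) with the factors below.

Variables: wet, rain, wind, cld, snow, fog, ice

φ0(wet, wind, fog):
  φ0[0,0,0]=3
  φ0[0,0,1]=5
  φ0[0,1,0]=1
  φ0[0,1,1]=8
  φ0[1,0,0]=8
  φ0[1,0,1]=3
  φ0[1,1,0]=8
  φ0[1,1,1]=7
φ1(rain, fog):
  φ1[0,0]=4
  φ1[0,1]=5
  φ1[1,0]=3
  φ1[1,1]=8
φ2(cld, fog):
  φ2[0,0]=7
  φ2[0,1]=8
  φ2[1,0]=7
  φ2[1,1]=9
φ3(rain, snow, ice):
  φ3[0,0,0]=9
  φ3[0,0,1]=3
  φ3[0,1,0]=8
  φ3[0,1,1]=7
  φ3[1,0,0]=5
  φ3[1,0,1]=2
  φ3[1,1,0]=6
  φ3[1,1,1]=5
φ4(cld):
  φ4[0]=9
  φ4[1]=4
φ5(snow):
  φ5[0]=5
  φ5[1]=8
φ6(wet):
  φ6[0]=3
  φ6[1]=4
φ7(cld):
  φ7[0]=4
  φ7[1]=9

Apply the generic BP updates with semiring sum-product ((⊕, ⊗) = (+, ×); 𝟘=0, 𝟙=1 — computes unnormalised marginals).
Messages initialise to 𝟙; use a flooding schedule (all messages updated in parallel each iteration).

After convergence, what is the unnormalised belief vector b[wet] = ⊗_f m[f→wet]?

b[wet] = [51553584, 81247104]

init: all messages = 𝟙 over 2 values
r1 m[φ0→wet] = [17, 26]
r1 m[φ0→wind] = [19, 24]
r1 m[φ0→fog] = [20, 23]
r1 m[φ1→rain] = [9, 11]
r1 m[φ1→fog] = [7, 13]
r1 m[φ2→cld] = [15, 16]
r1 m[φ2→fog] = [14, 17]
r1 m[φ3→rain] = [27, 18]
r1 m[φ3→snow] = [19, 26]
r1 m[φ3→ice] = [28, 17]
r1 m[φ4→cld] = [9, 4]
r1 m[φ5→snow] = [5, 8]
r1 m[φ6→wet] = [3, 4]
r1 m[φ7→cld] = [4, 9]
r1 m[wet→φ0] = [1, 1]
r1 m[wet→φ6] = [1, 1]
r1 m[rain→φ1] = [1, 1]
r1 m[rain→φ3] = [1, 1]
r1 m[wind→φ0] = [1, 1]
r1 m[cld→φ2] = [1, 1]
r1 m[cld→φ4] = [1, 1]
r1 m[cld→φ7] = [1, 1]
r1 m[snow→φ3] = [1, 1]
r1 m[snow→φ5] = [1, 1]
r1 m[fog→φ0] = [1, 1]
r1 m[fog→φ1] = [1, 1]
r1 m[fog→φ2] = [1, 1]
r1 m[ice→φ3] = [1, 1]
r2 m[φ0→wet] = [17, 26]
r2 m[φ0→wind] = [19, 24]
r2 m[φ0→fog] = [20, 23]
r2 m[φ1→rain] = [9, 11]
r2 m[φ1→fog] = [7, 13]
r2 m[φ2→cld] = [15, 16]
r2 m[φ2→fog] = [14, 17]
r2 m[φ3→rain] = [27, 18]
r2 m[φ3→snow] = [19, 26]
r2 m[φ3→ice] = [28, 17]
r2 m[φ4→cld] = [9, 4]
r2 m[φ5→snow] = [5, 8]
r2 m[φ6→wet] = [3, 4]
r2 m[φ7→cld] = [4, 9]
r2 m[wet→φ0] = [3, 4]
r2 m[wet→φ6] = [17, 26]
r2 m[rain→φ1] = [27, 18]
r2 m[rain→φ3] = [9, 11]
r2 m[wind→φ0] = [1, 1]
r2 m[cld→φ2] = [36, 36]
r2 m[cld→φ4] = [60, 144]
r2 m[cld→φ7] = [135, 64]
r2 m[snow→φ3] = [5, 8]
r2 m[snow→φ5] = [19, 26]
r2 m[fog→φ0] = [98, 221]
r2 m[fog→φ1] = [280, 391]
r2 m[fog→φ2] = [140, 299]
r2 m[ice→φ3] = [1, 1]
r3 m[φ0→wet] = [3265, 3778]
r3 m[φ0→wind] = [9985, 14922]
r3 m[φ0→fog] = [76, 79]
r3 m[φ1→rain] = [3075, 3968]
r3 m[φ1→fog] = [162, 279]
r3 m[φ2→cld] = [3372, 3671]
r3 m[φ2→fog] = [504, 612]
r3 m[φ3→rain] = [180, 123]
r3 m[φ3→snow] = [185, 256]
r3 m[φ3→ice] = [1784, 1189]
r3 m[φ4→cld] = [9, 4]
r3 m[φ5→snow] = [5, 8]
r3 m[φ6→wet] = [3, 4]
r3 m[φ7→cld] = [4, 9]
r3 m[wet→φ0] = [3, 4]
r3 m[wet→φ6] = [17, 26]
r3 m[rain→φ1] = [27, 18]
r3 m[rain→φ3] = [9, 11]
r3 m[wind→φ0] = [1, 1]
r3 m[cld→φ2] = [36, 36]
r3 m[cld→φ4] = [60, 144]
r3 m[cld→φ7] = [135, 64]
r3 m[snow→φ3] = [5, 8]
r3 m[snow→φ5] = [19, 26]
r3 m[fog→φ0] = [98, 221]
r3 m[fog→φ1] = [280, 391]
r3 m[fog→φ2] = [140, 299]
r3 m[ice→φ3] = [1, 1]
r4 m[φ0→wet] = [3265, 3778]
r4 m[φ0→wind] = [9985, 14922]
r4 m[φ0→fog] = [76, 79]
r4 m[φ1→rain] = [3075, 3968]
r4 m[φ1→fog] = [162, 279]
r4 m[φ2→cld] = [3372, 3671]
r4 m[φ2→fog] = [504, 612]
r4 m[φ3→rain] = [180, 123]
r4 m[φ3→snow] = [185, 256]
r4 m[φ3→ice] = [1784, 1189]
r4 m[φ4→cld] = [9, 4]
r4 m[φ5→snow] = [5, 8]
r4 m[φ6→wet] = [3, 4]
r4 m[φ7→cld] = [4, 9]
r4 m[wet→φ0] = [3, 4]
r4 m[wet→φ6] = [3265, 3778]
r4 m[rain→φ1] = [180, 123]
r4 m[rain→φ3] = [3075, 3968]
r4 m[wind→φ0] = [1, 1]
r4 m[cld→φ2] = [36, 36]
r4 m[cld→φ4] = [13488, 33039]
r4 m[cld→φ7] = [30348, 14684]
r4 m[snow→φ3] = [5, 8]
r4 m[snow→φ5] = [185, 256]
r4 m[fog→φ0] = [81648, 170748]
r4 m[fog→φ1] = [38304, 48348]
r4 m[fog→φ2] = [12312, 22041]
r4 m[ice→φ3] = [1, 1]
r5 m[φ0→wet] = [2546316, 3013848]
r5 m[φ0→wind] = [7957764, 11736576]
r5 m[φ0→fog] = [76, 79]
r5 m[φ1→rain] = [394956, 501696]
r5 m[φ1→fog] = [1089, 1884]
r5 m[φ2→cld] = [262512, 284553]
r5 m[φ2→fog] = [504, 612]
r5 m[φ3→rain] = [180, 123]
r5 m[φ3→snow] = [64676, 89773]
r5 m[φ3→ice] = [624839, 416725]
r5 m[φ4→cld] = [9, 4]
r5 m[φ5→snow] = [5, 8]
r5 m[φ6→wet] = [3, 4]
r5 m[φ7→cld] = [4, 9]
r5 m[wet→φ0] = [3, 4]
r5 m[wet→φ6] = [3265, 3778]
r5 m[rain→φ1] = [180, 123]
r5 m[rain→φ3] = [3075, 3968]
r5 m[wind→φ0] = [1, 1]
r5 m[cld→φ2] = [36, 36]
r5 m[cld→φ4] = [13488, 33039]
r5 m[cld→φ7] = [30348, 14684]
r5 m[snow→φ3] = [5, 8]
r5 m[snow→φ5] = [185, 256]
r5 m[fog→φ0] = [81648, 170748]
r5 m[fog→φ1] = [38304, 48348]
r5 m[fog→φ2] = [12312, 22041]
r5 m[ice→φ3] = [1, 1]
r6 m[φ0→wet] = [2546316, 3013848]
r6 m[φ0→wind] = [7957764, 11736576]
r6 m[φ0→fog] = [76, 79]
r6 m[φ1→rain] = [394956, 501696]
r6 m[φ1→fog] = [1089, 1884]
r6 m[φ2→cld] = [262512, 284553]
r6 m[φ2→fog] = [504, 612]
r6 m[φ3→rain] = [180, 123]
r6 m[φ3→snow] = [64676, 89773]
r6 m[φ3→ice] = [624839, 416725]
r6 m[φ4→cld] = [9, 4]
r6 m[φ5→snow] = [5, 8]
r6 m[φ6→wet] = [3, 4]
r6 m[φ7→cld] = [4, 9]
r6 m[wet→φ0] = [3, 4]
r6 m[wet→φ6] = [2546316, 3013848]
r6 m[rain→φ1] = [180, 123]
r6 m[rain→φ3] = [394956, 501696]
r6 m[wind→φ0] = [1, 1]
r6 m[cld→φ2] = [36, 36]
r6 m[cld→φ4] = [1050048, 2560977]
r6 m[cld→φ7] = [2362608, 1138212]
r6 m[snow→φ3] = [5, 8]
r6 m[snow→φ5] = [64676, 89773]
r6 m[fog→φ0] = [548856, 1153008]
r6 m[fog→φ1] = [38304, 48348]
r6 m[fog→φ2] = [82764, 148836]
r6 m[ice→φ3] = [1, 1]
r7 m[φ0→wet] = [17184528, 20311776]
r7 m[φ0→wind] = [53634312, 79166376]
r7 m[φ0→fog] = [76, 79]
r7 m[φ1→rain] = [394956, 501696]
r7 m[φ1→fog] = [1089, 1884]
r7 m[φ2→cld] = [1770036, 1918872]
r7 m[φ2→fog] = [504, 612]
r7 m[φ3→rain] = [180, 123]
r7 m[φ3→snow] = [8251344, 11442996]
r7 m[φ3→ice] = [79674012, 53126676]
r7 m[φ4→cld] = [9, 4]
r7 m[φ5→snow] = [5, 8]
r7 m[φ6→wet] = [3, 4]
r7 m[φ7→cld] = [4, 9]
r7 m[wet→φ0] = [3, 4]
r7 m[wet→φ6] = [2546316, 3013848]
r7 m[rain→φ1] = [180, 123]
r7 m[rain→φ3] = [394956, 501696]
r7 m[wind→φ0] = [1, 1]
r7 m[cld→φ2] = [36, 36]
r7 m[cld→φ4] = [1050048, 2560977]
r7 m[cld→φ7] = [2362608, 1138212]
r7 m[snow→φ3] = [5, 8]
r7 m[snow→φ5] = [64676, 89773]
r7 m[fog→φ0] = [548856, 1153008]
r7 m[fog→φ1] = [38304, 48348]
r7 m[fog→φ2] = [82764, 148836]
r7 m[ice→φ3] = [1, 1]
r8 m[φ0→wet] = [17184528, 20311776]
r8 m[φ0→wind] = [53634312, 79166376]
r8 m[φ0→fog] = [76, 79]
r8 m[φ1→rain] = [394956, 501696]
r8 m[φ1→fog] = [1089, 1884]
r8 m[φ2→cld] = [1770036, 1918872]
r8 m[φ2→fog] = [504, 612]
r8 m[φ3→rain] = [180, 123]
r8 m[φ3→snow] = [8251344, 11442996]
r8 m[φ3→ice] = [79674012, 53126676]
r8 m[φ4→cld] = [9, 4]
r8 m[φ5→snow] = [5, 8]
r8 m[φ6→wet] = [3, 4]
r8 m[φ7→cld] = [4, 9]
r8 m[wet→φ0] = [3, 4]
r8 m[wet→φ6] = [17184528, 20311776]
r8 m[rain→φ1] = [180, 123]
r8 m[rain→φ3] = [394956, 501696]
r8 m[wind→φ0] = [1, 1]
r8 m[cld→φ2] = [36, 36]
r8 m[cld→φ4] = [7080144, 17269848]
r8 m[cld→φ7] = [15930324, 7675488]
r8 m[snow→φ3] = [5, 8]
r8 m[snow→φ5] = [8251344, 11442996]
r8 m[fog→φ0] = [548856, 1153008]
r8 m[fog→φ1] = [38304, 48348]
r8 m[fog→φ2] = [82764, 148836]
r8 m[ice→φ3] = [1, 1]
r9 m[φ0→wet] = [17184528, 20311776]
r9 m[φ0→wind] = [53634312, 79166376]
r9 m[φ0→fog] = [76, 79]
r9 m[φ1→rain] = [394956, 501696]
r9 m[φ1→fog] = [1089, 1884]
r9 m[φ2→cld] = [1770036, 1918872]
r9 m[φ2→fog] = [504, 612]
r9 m[φ3→rain] = [180, 123]
r9 m[φ3→snow] = [8251344, 11442996]
r9 m[φ3→ice] = [79674012, 53126676]
r9 m[φ4→cld] = [9, 4]
r9 m[φ5→snow] = [5, 8]
r9 m[φ6→wet] = [3, 4]
r9 m[φ7→cld] = [4, 9]
r9 m[wet→φ0] = [3, 4]
r9 m[wet→φ6] = [17184528, 20311776]
r9 m[rain→φ1] = [180, 123]
r9 m[rain→φ3] = [394956, 501696]
r9 m[wind→φ0] = [1, 1]
r9 m[cld→φ2] = [36, 36]
r9 m[cld→φ4] = [7080144, 17269848]
r9 m[cld→φ7] = [15930324, 7675488]
r9 m[snow→φ3] = [5, 8]
r9 m[snow→φ5] = [8251344, 11442996]
r9 m[fog→φ0] = [548856, 1153008]
r9 m[fog→φ1] = [38304, 48348]
r9 m[fog→φ2] = [82764, 148836]
r9 m[ice→φ3] = [1, 1]
fixed point reached at round 9
b[wet] = ⊗ incoming = [51553584, 81247104]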